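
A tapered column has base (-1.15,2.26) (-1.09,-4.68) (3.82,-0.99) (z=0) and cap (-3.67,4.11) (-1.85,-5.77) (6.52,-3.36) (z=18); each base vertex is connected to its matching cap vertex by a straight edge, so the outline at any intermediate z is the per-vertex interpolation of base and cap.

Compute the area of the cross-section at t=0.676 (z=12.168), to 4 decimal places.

Area at t=0.676: 34.1224

Cross-section at t=0.676: each vertex is (1-t)·p0[i] + t·p1[i].
  v1: (1-0.676)·(-1.15,2.26) + 0.676·(-3.67,4.11) = (-2.8535,3.5106)
  v2: (1-0.676)·(-1.09,-4.68) + 0.676·(-1.85,-5.77) = (-1.6038,-5.4168)
  v3: (1-0.676)·(3.82,-0.99) + 0.676·(6.52,-3.36) = (5.6452,-2.5921)
Shoelace sum Σ(x_i·y_{i+1} − x_{i+1}·y_i):
  i=1: -2.8535·-5.4168 − -1.6038·3.5106 = +21.0872 (running +21.0872)
  i=2: -1.6038·-2.5921 − 5.6452·-5.4168 = +34.7363 (running +55.8235)
  i=3: 5.6452·3.5106 − -2.8535·-2.5921 = +12.4214 (running +68.2449)
Area = |Σ|/2 = |68.2449|/2 = 34.1224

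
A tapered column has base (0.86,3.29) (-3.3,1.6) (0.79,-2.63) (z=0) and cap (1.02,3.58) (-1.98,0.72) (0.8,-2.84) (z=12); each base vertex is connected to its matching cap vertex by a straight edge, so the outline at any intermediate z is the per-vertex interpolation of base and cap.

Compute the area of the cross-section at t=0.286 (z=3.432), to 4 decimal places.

Cross-section at t=0.286: each vertex is (1-t)·p0[i] + t·p1[i].
  v1: (1-0.286)·(0.86,3.29) + 0.286·(1.02,3.58) = (0.9058,3.3729)
  v2: (1-0.286)·(-3.3,1.6) + 0.286·(-1.98,0.72) = (-2.9225,1.3483)
  v3: (1-0.286)·(0.79,-2.63) + 0.286·(0.8,-2.84) = (0.7929,-2.6901)
Shoelace sum Σ(x_i·y_{i+1} − x_{i+1}·y_i):
  i=1: 0.9058·1.3483 − -2.9225·3.3729 = +11.0786 (running +11.0786)
  i=2: -2.9225·-2.6901 − 0.7929·1.3483 = +6.7926 (running +17.8712)
  i=3: 0.7929·3.3729 − 0.9058·-2.6901 = +5.1108 (running +22.9820)
Area = |Σ|/2 = |22.9820|/2 = 11.4910

Area at t=0.286: 11.4910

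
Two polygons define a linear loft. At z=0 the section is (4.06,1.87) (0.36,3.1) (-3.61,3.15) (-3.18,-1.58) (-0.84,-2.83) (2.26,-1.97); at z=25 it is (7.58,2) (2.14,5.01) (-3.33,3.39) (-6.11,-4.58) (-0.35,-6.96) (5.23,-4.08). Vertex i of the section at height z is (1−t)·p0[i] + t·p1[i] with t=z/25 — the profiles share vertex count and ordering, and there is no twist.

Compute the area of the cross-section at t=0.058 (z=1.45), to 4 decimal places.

Area at t=0.058: 37.1203

Cross-section at t=0.058: each vertex is (1-t)·p0[i] + t·p1[i].
  v1: (1-0.058)·(4.06,1.87) + 0.058·(7.58,2) = (4.2642,1.8775)
  v2: (1-0.058)·(0.36,3.1) + 0.058·(2.14,5.01) = (0.4632,3.2108)
  v3: (1-0.058)·(-3.61,3.15) + 0.058·(-3.33,3.39) = (-3.5938,3.1639)
  v4: (1-0.058)·(-3.18,-1.58) + 0.058·(-6.11,-4.58) = (-3.3499,-1.7540)
  v5: (1-0.058)·(-0.84,-2.83) + 0.058·(-0.35,-6.96) = (-0.8116,-3.0695)
  v6: (1-0.058)·(2.26,-1.97) + 0.058·(5.23,-4.08) = (2.4323,-2.0924)
Shoelace sum Σ(x_i·y_{i+1} − x_{i+1}·y_i):
  i=1: 4.2642·3.2108 − 0.4632·1.8775 = +12.8215 (running +12.8215)
  i=2: 0.4632·3.1639 − -3.5938·3.2108 = +13.0044 (running +25.8260)
  i=3: -3.5938·-1.7540 − -3.3499·3.1639 = +16.9024 (running +42.7284)
  i=4: -3.3499·-3.0695 − -0.8116·-1.7540 = +8.8593 (running +51.5876)
  i=5: -0.8116·-2.0924 − 2.4323·-3.0695 = +9.1641 (running +60.7517)
  i=6: 2.4323·1.8775 − 4.2642·-2.0924 = +13.4889 (running +74.2406)
Area = |Σ|/2 = |74.2406|/2 = 37.1203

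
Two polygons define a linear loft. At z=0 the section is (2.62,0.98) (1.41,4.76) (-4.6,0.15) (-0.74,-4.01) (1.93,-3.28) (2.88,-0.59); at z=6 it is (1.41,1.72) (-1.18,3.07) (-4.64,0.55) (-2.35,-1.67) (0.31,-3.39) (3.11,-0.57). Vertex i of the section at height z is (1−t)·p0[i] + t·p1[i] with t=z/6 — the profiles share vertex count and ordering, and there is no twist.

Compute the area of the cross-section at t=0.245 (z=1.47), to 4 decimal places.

Cross-section at t=0.245: each vertex is (1-t)·p0[i] + t·p1[i].
  v1: (1-0.245)·(2.62,0.98) + 0.245·(1.41,1.72) = (2.3236,1.1613)
  v2: (1-0.245)·(1.41,4.76) + 0.245·(-1.18,3.07) = (0.7754,4.3460)
  v3: (1-0.245)·(-4.6,0.15) + 0.245·(-4.64,0.55) = (-4.6098,0.2480)
  v4: (1-0.245)·(-0.74,-4.01) + 0.245·(-2.35,-1.67) = (-1.1344,-3.4367)
  v5: (1-0.245)·(1.93,-3.28) + 0.245·(0.31,-3.39) = (1.5331,-3.3070)
  v6: (1-0.245)·(2.88,-0.59) + 0.245·(3.11,-0.57) = (2.9364,-0.5851)
Shoelace sum Σ(x_i·y_{i+1} − x_{i+1}·y_i):
  i=1: 2.3236·4.3460 − 0.7754·1.1613 = +9.1975 (running +9.1975)
  i=2: 0.7754·0.2480 − -4.6098·4.3460 = +20.2263 (running +29.4238)
  i=3: -4.6098·-3.4367 − -1.1344·0.2480 = +16.1238 (running +45.5476)
  i=4: -1.1344·-3.3070 − 1.5331·-3.4367 = +9.0204 (running +54.5680)
  i=5: 1.5331·-0.5851 − 2.9364·-3.3070 = +8.8133 (running +63.3813)
  i=6: 2.9364·1.1613 − 2.3236·-0.5851 = +4.7695 (running +68.1508)
Area = |Σ|/2 = |68.1508|/2 = 34.0754

Area at t=0.245: 34.0754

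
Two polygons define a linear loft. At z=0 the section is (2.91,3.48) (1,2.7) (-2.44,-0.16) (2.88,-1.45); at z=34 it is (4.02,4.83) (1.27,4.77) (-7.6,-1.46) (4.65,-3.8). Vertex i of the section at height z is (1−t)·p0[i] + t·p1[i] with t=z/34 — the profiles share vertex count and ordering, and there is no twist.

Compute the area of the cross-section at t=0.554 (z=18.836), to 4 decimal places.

Area at t=0.554: 36.0360

Cross-section at t=0.554: each vertex is (1-t)·p0[i] + t·p1[i].
  v1: (1-0.554)·(2.91,3.48) + 0.554·(4.02,4.83) = (3.5249,4.2279)
  v2: (1-0.554)·(1,2.7) + 0.554·(1.27,4.77) = (1.1496,3.8468)
  v3: (1-0.554)·(-2.44,-0.16) + 0.554·(-7.6,-1.46) = (-5.2986,-0.8802)
  v4: (1-0.554)·(2.88,-1.45) + 0.554·(4.65,-3.8) = (3.8606,-2.7519)
Shoelace sum Σ(x_i·y_{i+1} − x_{i+1}·y_i):
  i=1: 3.5249·3.8468 − 1.1496·4.2279 = +8.6994 (running +8.6994)
  i=2: 1.1496·-0.8802 − -5.2986·3.8468 = +19.3708 (running +28.0702)
  i=3: -5.2986·-2.7519 − 3.8606·-0.8802 = +17.9794 (running +46.0496)
  i=4: 3.8606·4.2279 − 3.5249·-2.7519 = +26.0224 (running +72.0720)
Area = |Σ|/2 = |72.0720|/2 = 36.0360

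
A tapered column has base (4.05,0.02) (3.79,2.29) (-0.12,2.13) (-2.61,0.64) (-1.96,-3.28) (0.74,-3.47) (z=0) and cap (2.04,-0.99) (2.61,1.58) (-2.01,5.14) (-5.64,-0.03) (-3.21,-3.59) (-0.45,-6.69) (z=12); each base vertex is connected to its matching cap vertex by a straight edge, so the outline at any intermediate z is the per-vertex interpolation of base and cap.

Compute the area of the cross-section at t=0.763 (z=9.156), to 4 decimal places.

Cross-section at t=0.763: each vertex is (1-t)·p0[i] + t·p1[i].
  v1: (1-0.763)·(4.05,0.02) + 0.763·(2.04,-0.99) = (2.5164,-0.7506)
  v2: (1-0.763)·(3.79,2.29) + 0.763·(2.61,1.58) = (2.8897,1.7483)
  v3: (1-0.763)·(-0.12,2.13) + 0.763·(-2.01,5.14) = (-1.5621,4.4266)
  v4: (1-0.763)·(-2.61,0.64) + 0.763·(-5.64,-0.03) = (-4.9219,0.1288)
  v5: (1-0.763)·(-1.96,-3.28) + 0.763·(-3.21,-3.59) = (-2.9137,-3.5165)
  v6: (1-0.763)·(0.74,-3.47) + 0.763·(-0.45,-6.69) = (-0.1680,-5.9269)
Shoelace sum Σ(x_i·y_{i+1} − x_{i+1}·y_i):
  i=1: 2.5164·1.7483 − 2.8897·-0.7506 = +6.5684 (running +6.5684)
  i=2: 2.8897·4.4266 − -1.5621·1.7483 = +15.5224 (running +22.0907)
  i=3: -1.5621·0.1288 − -4.9219·4.4266 = +21.5862 (running +43.6769)
  i=4: -4.9219·-3.5165 − -2.9137·0.1288 = +17.6832 (running +61.3602)
  i=5: -2.9137·-5.9269 − -0.1680·-3.5165 = +16.6787 (running +78.0389)
  i=6: -0.1680·-0.7506 − 2.5164·-5.9269 = +15.0403 (running +93.0792)
Area = |Σ|/2 = |93.0792|/2 = 46.5396

Area at t=0.763: 46.5396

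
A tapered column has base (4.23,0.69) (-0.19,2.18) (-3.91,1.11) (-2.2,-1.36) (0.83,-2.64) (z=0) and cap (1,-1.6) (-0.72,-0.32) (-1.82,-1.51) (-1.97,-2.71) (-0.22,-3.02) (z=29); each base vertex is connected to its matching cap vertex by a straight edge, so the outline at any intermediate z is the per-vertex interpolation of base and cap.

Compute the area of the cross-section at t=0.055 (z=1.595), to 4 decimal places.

Cross-section at t=0.055: each vertex is (1-t)·p0[i] + t·p1[i].
  v1: (1-0.055)·(4.23,0.69) + 0.055·(1,-1.6) = (4.0524,0.5640)
  v2: (1-0.055)·(-0.19,2.18) + 0.055·(-0.72,-0.32) = (-0.2191,2.0425)
  v3: (1-0.055)·(-3.91,1.11) + 0.055·(-1.82,-1.51) = (-3.7950,0.9659)
  v4: (1-0.055)·(-2.2,-1.36) + 0.055·(-1.97,-2.71) = (-2.1874,-1.4343)
  v5: (1-0.055)·(0.83,-2.64) + 0.055·(-0.22,-3.02) = (0.7722,-2.6609)
Shoelace sum Σ(x_i·y_{i+1} − x_{i+1}·y_i):
  i=1: 4.0524·2.0425 − -0.2191·0.5640 = +8.4005 (running +8.4005)
  i=2: -0.2191·0.9659 − -3.7950·2.0425 = +7.5397 (running +15.9402)
  i=3: -3.7950·-1.4343 − -2.1874·0.9659 = +7.5558 (running +23.4961)
  i=4: -2.1874·-2.6609 − 0.7722·-1.4343 = +6.9279 (running +30.4240)
  i=5: 0.7722·0.5640 − 4.0524·-2.6609 = +11.2185 (running +41.6425)
Area = |Σ|/2 = |41.6425|/2 = 20.8212

Area at t=0.055: 20.8212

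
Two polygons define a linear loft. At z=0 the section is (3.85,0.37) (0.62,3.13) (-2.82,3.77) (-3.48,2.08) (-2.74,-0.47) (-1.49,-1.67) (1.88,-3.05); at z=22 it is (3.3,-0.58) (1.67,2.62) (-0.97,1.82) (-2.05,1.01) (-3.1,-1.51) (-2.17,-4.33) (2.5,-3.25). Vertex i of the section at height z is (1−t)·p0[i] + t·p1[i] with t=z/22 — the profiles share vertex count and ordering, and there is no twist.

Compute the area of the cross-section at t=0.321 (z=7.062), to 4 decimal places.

Area at t=0.321: 30.7211

Cross-section at t=0.321: each vertex is (1-t)·p0[i] + t·p1[i].
  v1: (1-0.321)·(3.85,0.37) + 0.321·(3.3,-0.58) = (3.6735,0.0651)
  v2: (1-0.321)·(0.62,3.13) + 0.321·(1.67,2.62) = (0.9570,2.9663)
  v3: (1-0.321)·(-2.82,3.77) + 0.321·(-0.97,1.82) = (-2.2262,3.1441)
  v4: (1-0.321)·(-3.48,2.08) + 0.321·(-2.05,1.01) = (-3.0210,1.7365)
  v5: (1-0.321)·(-2.74,-0.47) + 0.321·(-3.1,-1.51) = (-2.8556,-0.8038)
  v6: (1-0.321)·(-1.49,-1.67) + 0.321·(-2.17,-4.33) = (-1.7083,-2.5239)
  v7: (1-0.321)·(1.88,-3.05) + 0.321·(2.5,-3.25) = (2.0790,-3.1142)
Shoelace sum Σ(x_i·y_{i+1} − x_{i+1}·y_i):
  i=1: 3.6735·2.9663 − 0.9570·0.0651 = +10.8343 (running +10.8343)
  i=2: 0.9570·3.1441 − -2.2262·2.9663 = +9.6124 (running +20.4467)
  i=3: -2.2262·1.7365 − -3.0210·3.1441 = +5.6323 (running +26.0790)
  i=4: -3.0210·-0.8038 − -2.8556·1.7365 = +7.3871 (running +33.4661)
  i=5: -2.8556·-2.5239 − -1.7083·-0.8038 = +5.8338 (running +39.3000)
  i=6: -1.7083·-3.1142 − 2.0790·-2.5239 = +10.5671 (running +49.8671)
  i=7: 2.0790·0.0651 − 3.6735·-3.1142 = +11.5751 (running +61.4422)
Area = |Σ|/2 = |61.4422|/2 = 30.7211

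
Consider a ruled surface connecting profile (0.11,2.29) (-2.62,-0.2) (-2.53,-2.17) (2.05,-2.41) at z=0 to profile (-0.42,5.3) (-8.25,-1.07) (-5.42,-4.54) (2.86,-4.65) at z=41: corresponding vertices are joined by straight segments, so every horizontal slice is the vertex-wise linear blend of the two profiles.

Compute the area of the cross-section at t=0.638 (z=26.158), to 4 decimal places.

Area at t=0.638: 41.0355

Cross-section at t=0.638: each vertex is (1-t)·p0[i] + t·p1[i].
  v1: (1-0.638)·(0.11,2.29) + 0.638·(-0.42,5.3) = (-0.2281,4.2104)
  v2: (1-0.638)·(-2.62,-0.2) + 0.638·(-8.25,-1.07) = (-6.2119,-0.7551)
  v3: (1-0.638)·(-2.53,-2.17) + 0.638·(-5.42,-4.54) = (-4.3738,-3.6821)
  v4: (1-0.638)·(2.05,-2.41) + 0.638·(2.86,-4.65) = (2.5668,-3.8391)
Shoelace sum Σ(x_i·y_{i+1} − x_{i+1}·y_i):
  i=1: -0.2281·-0.7551 − -6.2119·4.2104 = +26.3269 (running +26.3269)
  i=2: -6.2119·-3.6821 − -4.3738·-0.7551 = +19.5702 (running +45.8971)
  i=3: -4.3738·-3.8391 − 2.5668·-3.6821 = +26.2427 (running +72.1398)
  i=4: 2.5668·4.2104 − -0.2281·-3.8391 = +9.9313 (running +82.0710)
Area = |Σ|/2 = |82.0710|/2 = 41.0355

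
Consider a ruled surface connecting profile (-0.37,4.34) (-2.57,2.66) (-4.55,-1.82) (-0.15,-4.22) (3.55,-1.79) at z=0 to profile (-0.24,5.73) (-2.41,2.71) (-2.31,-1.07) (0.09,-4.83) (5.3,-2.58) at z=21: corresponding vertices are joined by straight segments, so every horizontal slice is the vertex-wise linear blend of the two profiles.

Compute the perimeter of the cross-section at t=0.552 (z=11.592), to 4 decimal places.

Perimeter at t=0.552: 25.8660

Cross-section at t=0.552: each vertex is (1-t)·p0[i] + t·p1[i].
  v1: (1-0.552)·(-0.37,4.34) + 0.552·(-0.24,5.73) = (-0.2982,5.1073)
  v2: (1-0.552)·(-2.57,2.66) + 0.552·(-2.41,2.71) = (-2.4817,2.6876)
  v3: (1-0.552)·(-4.55,-1.82) + 0.552·(-2.31,-1.07) = (-3.3135,-1.4060)
  v4: (1-0.552)·(-0.15,-4.22) + 0.552·(0.09,-4.83) = (-0.0175,-4.5567)
  v5: (1-0.552)·(3.55,-1.79) + 0.552·(5.3,-2.58) = (4.5160,-2.2261)
Perimeter = Σ |v_{i+1} − v_i|:
  edge 1→2: √(-2.1834² + -2.4197²) = 3.2592 (running 3.2592)
  edge 2→3: √(-0.8318² + -4.0936²) = 4.1773 (running 7.4364)
  edge 3→4: √(3.2960² + -3.1507²) = 4.5597 (running 11.9961)
  edge 4→5: √(4.5335² + 2.3306²) = 5.0975 (running 17.0936)
  edge 5→1: √(-4.8142² + 7.3334²) = 8.7724 (running 25.8660)
Perimeter = 25.8660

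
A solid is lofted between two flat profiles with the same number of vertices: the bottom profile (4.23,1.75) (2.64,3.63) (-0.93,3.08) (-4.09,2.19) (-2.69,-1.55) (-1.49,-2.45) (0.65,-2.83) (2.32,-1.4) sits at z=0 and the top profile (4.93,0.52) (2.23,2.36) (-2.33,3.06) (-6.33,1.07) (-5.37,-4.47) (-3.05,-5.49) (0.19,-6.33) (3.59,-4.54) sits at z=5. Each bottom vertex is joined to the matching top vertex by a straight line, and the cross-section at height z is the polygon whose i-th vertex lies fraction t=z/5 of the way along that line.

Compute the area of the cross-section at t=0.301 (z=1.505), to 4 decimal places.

Cross-section at t=0.301: each vertex is (1-t)·p0[i] + t·p1[i].
  v1: (1-0.301)·(4.23,1.75) + 0.301·(4.93,0.52) = (4.4407,1.3798)
  v2: (1-0.301)·(2.64,3.63) + 0.301·(2.23,2.36) = (2.5166,3.2477)
  v3: (1-0.301)·(-0.93,3.08) + 0.301·(-2.33,3.06) = (-1.3514,3.0740)
  v4: (1-0.301)·(-4.09,2.19) + 0.301·(-6.33,1.07) = (-4.7642,1.8529)
  v5: (1-0.301)·(-2.69,-1.55) + 0.301·(-5.37,-4.47) = (-3.4967,-2.4289)
  v6: (1-0.301)·(-1.49,-2.45) + 0.301·(-3.05,-5.49) = (-1.9596,-3.3650)
  v7: (1-0.301)·(0.65,-2.83) + 0.301·(0.19,-6.33) = (0.5115,-3.8835)
  v8: (1-0.301)·(2.32,-1.4) + 0.301·(3.59,-4.54) = (2.7023,-2.3451)
Shoelace sum Σ(x_i·y_{i+1} − x_{i+1}·y_i):
  i=1: 4.4407·3.2477 − 2.5166·1.3798 = +10.9499 (running +10.9499)
  i=2: 2.5166·3.0740 − -1.3514·3.2477 = +12.1249 (running +23.0748)
  i=3: -1.3514·1.8529 − -4.7642·3.0740 = +12.1412 (running +35.2160)
  i=4: -4.7642·-2.4289 − -3.4967·1.8529 = +18.0509 (running +53.2669)
  i=5: -3.4967·-3.3650 − -1.9596·-2.4289 = +7.0069 (running +60.2737)
  i=6: -1.9596·-3.8835 − 0.5115·-3.3650 = +9.3313 (running +69.6050)
  i=7: 0.5115·-2.3451 − 2.7023·-3.8835 = +9.2946 (running +78.8997)
  i=8: 2.7023·1.3798 − 4.4407·-2.3451 = +14.1426 (running +93.0423)
Area = |Σ|/2 = |93.0423|/2 = 46.5211

Area at t=0.301: 46.5211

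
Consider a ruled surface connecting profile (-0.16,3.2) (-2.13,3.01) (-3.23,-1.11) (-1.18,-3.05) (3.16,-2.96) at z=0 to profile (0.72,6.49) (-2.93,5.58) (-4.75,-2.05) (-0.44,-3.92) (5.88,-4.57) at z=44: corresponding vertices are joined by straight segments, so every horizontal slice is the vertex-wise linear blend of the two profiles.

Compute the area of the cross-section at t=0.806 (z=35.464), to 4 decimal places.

Cross-section at t=0.806: each vertex is (1-t)·p0[i] + t·p1[i].
  v1: (1-0.806)·(-0.16,3.2) + 0.806·(0.72,6.49) = (0.5493,5.8517)
  v2: (1-0.806)·(-2.13,3.01) + 0.806·(-2.93,5.58) = (-2.7748,5.0814)
  v3: (1-0.806)·(-3.23,-1.11) + 0.806·(-4.75,-2.05) = (-4.4551,-1.8676)
  v4: (1-0.806)·(-1.18,-3.05) + 0.806·(-0.44,-3.92) = (-0.5836,-3.7512)
  v5: (1-0.806)·(3.16,-2.96) + 0.806·(5.88,-4.57) = (5.3523,-4.2577)
Shoelace sum Σ(x_i·y_{i+1} − x_{i+1}·y_i):
  i=1: 0.5493·5.0814 − -2.7748·5.8517 = +19.0285 (running +19.0285)
  i=2: -2.7748·-1.8676 − -4.4551·5.0814 = +27.8207 (running +46.8492)
  i=3: -4.4551·-3.7512 − -0.5836·-1.8676 = +15.6223 (running +62.4714)
  i=4: -0.5836·-4.2577 − 5.3523·-3.7512 = +22.5623 (running +85.0338)
  i=5: 5.3523·5.8517 − 0.5493·-4.2577 = +33.6590 (running +118.6928)
Area = |Σ|/2 = |118.6928|/2 = 59.3464

Area at t=0.806: 59.3464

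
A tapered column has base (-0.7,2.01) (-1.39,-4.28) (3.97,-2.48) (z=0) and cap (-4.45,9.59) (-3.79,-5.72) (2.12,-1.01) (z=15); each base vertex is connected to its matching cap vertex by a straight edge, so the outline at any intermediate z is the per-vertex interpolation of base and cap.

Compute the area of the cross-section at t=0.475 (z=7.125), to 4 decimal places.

Area at t=0.475: 29.6434

Cross-section at t=0.475: each vertex is (1-t)·p0[i] + t·p1[i].
  v1: (1-0.475)·(-0.7,2.01) + 0.475·(-4.45,9.59) = (-2.4813,5.6105)
  v2: (1-0.475)·(-1.39,-4.28) + 0.475·(-3.79,-5.72) = (-2.5300,-4.9640)
  v3: (1-0.475)·(3.97,-2.48) + 0.475·(2.12,-1.01) = (3.0913,-1.7817)
Shoelace sum Σ(x_i·y_{i+1} − x_{i+1}·y_i):
  i=1: -2.4813·-4.9640 − -2.5300·5.6105 = +26.5115 (running +26.5115)
  i=2: -2.5300·-1.7817 − 3.0913·-4.9640 = +19.8528 (running +46.3643)
  i=3: 3.0913·5.6105 − -2.4813·-1.7817 = +12.9225 (running +59.2868)
Area = |Σ|/2 = |59.2868|/2 = 29.6434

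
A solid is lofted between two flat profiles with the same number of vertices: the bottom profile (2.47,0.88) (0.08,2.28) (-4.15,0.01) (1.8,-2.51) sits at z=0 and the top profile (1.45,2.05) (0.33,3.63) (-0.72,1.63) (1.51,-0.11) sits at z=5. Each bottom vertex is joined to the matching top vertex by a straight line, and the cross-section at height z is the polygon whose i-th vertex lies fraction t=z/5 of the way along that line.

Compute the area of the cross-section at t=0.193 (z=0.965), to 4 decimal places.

Cross-section at t=0.193: each vertex is (1-t)·p0[i] + t·p1[i].
  v1: (1-0.193)·(2.47,0.88) + 0.193·(1.45,2.05) = (2.2731,1.1058)
  v2: (1-0.193)·(0.08,2.28) + 0.193·(0.33,3.63) = (0.1283,2.5405)
  v3: (1-0.193)·(-4.15,0.01) + 0.193·(-0.72,1.63) = (-3.4880,0.3227)
  v4: (1-0.193)·(1.8,-2.51) + 0.193·(1.51,-0.11) = (1.7440,-2.0468)
Shoelace sum Σ(x_i·y_{i+1} − x_{i+1}·y_i):
  i=1: 2.2731·2.5405 − 0.1283·1.1058 = +5.6332 (running +5.6332)
  i=2: 0.1283·0.3227 − -3.4880·2.5405 = +8.9028 (running +14.5361)
  i=3: -3.4880·-2.0468 − 1.7440·0.3227 = +6.5765 (running +21.1126)
  i=4: 1.7440·1.1058 − 2.2731·-2.0468 = +6.5812 (running +27.6938)
Area = |Σ|/2 = |27.6938|/2 = 13.8469

Area at t=0.193: 13.8469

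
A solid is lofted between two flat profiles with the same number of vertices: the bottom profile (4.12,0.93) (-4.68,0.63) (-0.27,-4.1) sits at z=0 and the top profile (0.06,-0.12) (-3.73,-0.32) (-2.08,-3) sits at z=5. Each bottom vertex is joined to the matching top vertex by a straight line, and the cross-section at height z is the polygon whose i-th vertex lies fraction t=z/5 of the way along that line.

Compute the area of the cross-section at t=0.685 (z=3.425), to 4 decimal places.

Area at t=0.685: 9.2182

Cross-section at t=0.685: each vertex is (1-t)·p0[i] + t·p1[i].
  v1: (1-0.685)·(4.12,0.93) + 0.685·(0.06,-0.12) = (1.3389,0.2107)
  v2: (1-0.685)·(-4.68,0.63) + 0.685·(-3.73,-0.32) = (-4.0292,-0.0208)
  v3: (1-0.685)·(-0.27,-4.1) + 0.685·(-2.08,-3) = (-1.5099,-3.3465)
Shoelace sum Σ(x_i·y_{i+1} − x_{i+1}·y_i):
  i=1: 1.3389·-0.0208 − -4.0292·0.2107 = +0.8214 (running +0.8214)
  i=2: -4.0292·-3.3465 − -1.5099·-0.0208 = +13.4526 (running +14.2739)
  i=3: -1.5099·0.2107 − 1.3389·-3.3465 = +4.1624 (running +18.4364)
Area = |Σ|/2 = |18.4364|/2 = 9.2182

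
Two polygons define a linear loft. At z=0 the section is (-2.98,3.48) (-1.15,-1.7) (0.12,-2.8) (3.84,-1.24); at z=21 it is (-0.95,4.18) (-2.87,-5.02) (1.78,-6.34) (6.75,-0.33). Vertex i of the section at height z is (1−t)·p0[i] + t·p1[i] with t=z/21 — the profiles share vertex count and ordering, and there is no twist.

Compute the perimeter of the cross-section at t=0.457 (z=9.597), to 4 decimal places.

Perimeter at t=0.457: 24.2510

Cross-section at t=0.457: each vertex is (1-t)·p0[i] + t·p1[i].
  v1: (1-0.457)·(-2.98,3.48) + 0.457·(-0.95,4.18) = (-2.0523,3.7999)
  v2: (1-0.457)·(-1.15,-1.7) + 0.457·(-2.87,-5.02) = (-1.9360,-3.2172)
  v3: (1-0.457)·(0.12,-2.8) + 0.457·(1.78,-6.34) = (0.8786,-4.4178)
  v4: (1-0.457)·(3.84,-1.24) + 0.457·(6.75,-0.33) = (5.1699,-0.8241)
Perimeter = Σ |v_{i+1} − v_i|:
  edge 1→2: √(0.1162² + -7.0171²) = 7.0181 (running 7.0181)
  edge 2→3: √(2.8147² + -1.2005²) = 3.0600 (running 10.0781)
  edge 3→4: √(4.2912² + 3.5936²) = 5.5972 (running 15.6753)
  edge 4→1: √(-7.2222² + 4.6240²) = 8.5756 (running 24.2510)
Perimeter = 24.2510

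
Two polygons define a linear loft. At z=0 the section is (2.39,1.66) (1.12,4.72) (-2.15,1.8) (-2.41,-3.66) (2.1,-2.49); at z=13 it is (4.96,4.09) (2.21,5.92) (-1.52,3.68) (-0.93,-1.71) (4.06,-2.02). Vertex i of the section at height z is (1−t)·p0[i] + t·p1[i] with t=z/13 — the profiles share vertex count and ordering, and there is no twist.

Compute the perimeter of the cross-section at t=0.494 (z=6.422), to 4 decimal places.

Perimeter at t=0.494: 22.8610

Cross-section at t=0.494: each vertex is (1-t)·p0[i] + t·p1[i].
  v1: (1-0.494)·(2.39,1.66) + 0.494·(4.96,4.09) = (3.6596,2.8604)
  v2: (1-0.494)·(1.12,4.72) + 0.494·(2.21,5.92) = (1.6585,5.3128)
  v3: (1-0.494)·(-2.15,1.8) + 0.494·(-1.52,3.68) = (-1.8388,2.7287)
  v4: (1-0.494)·(-2.41,-3.66) + 0.494·(-0.93,-1.71) = (-1.6789,-2.6967)
  v5: (1-0.494)·(2.1,-2.49) + 0.494·(4.06,-2.02) = (3.0682,-2.2578)
Perimeter = Σ |v_{i+1} − v_i|:
  edge 1→2: √(-2.0011² + 2.4524²) = 3.1652 (running 3.1652)
  edge 2→3: √(-3.4972² + -2.5841²) = 4.3484 (running 7.5136)
  edge 3→4: √(0.1599² + -5.4254²) = 5.4278 (running 12.9414)
  edge 4→5: √(4.7471² + 0.4389²) = 4.7674 (running 17.7087)
  edge 5→1: √(0.5913² + 5.1182²) = 5.1523 (running 22.8610)
Perimeter = 22.8610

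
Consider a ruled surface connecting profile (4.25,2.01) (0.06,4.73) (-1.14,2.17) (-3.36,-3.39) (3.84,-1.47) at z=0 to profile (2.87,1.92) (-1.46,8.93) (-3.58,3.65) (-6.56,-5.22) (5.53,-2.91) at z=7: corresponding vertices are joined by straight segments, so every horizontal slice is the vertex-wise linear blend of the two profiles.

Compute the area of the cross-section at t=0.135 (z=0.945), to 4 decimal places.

Cross-section at t=0.135: each vertex is (1-t)·p0[i] + t·p1[i].
  v1: (1-0.135)·(4.25,2.01) + 0.135·(2.87,1.92) = (4.0637,1.9978)
  v2: (1-0.135)·(0.06,4.73) + 0.135·(-1.46,8.93) = (-0.1452,5.2970)
  v3: (1-0.135)·(-1.14,2.17) + 0.135·(-3.58,3.65) = (-1.4694,2.3698)
  v4: (1-0.135)·(-3.36,-3.39) + 0.135·(-6.56,-5.22) = (-3.7920,-3.6370)
  v5: (1-0.135)·(3.84,-1.47) + 0.135·(5.53,-2.91) = (4.0681,-1.6644)
Shoelace sum Σ(x_i·y_{i+1} − x_{i+1}·y_i):
  i=1: 4.0637·5.2970 − -0.1452·1.9978 = +21.8155 (running +21.8155)
  i=2: -0.1452·2.3698 − -1.4694·5.2970 = +7.4393 (running +29.2548)
  i=3: -1.4694·-3.6370 − -3.7920·2.3698 = +14.3306 (running +43.5854)
  i=4: -3.7920·-1.6644 − 4.0681·-3.6370 = +21.1075 (running +64.6929)
  i=5: 4.0681·1.9978 − 4.0637·-1.6644 = +14.8912 (running +79.5840)
Area = |Σ|/2 = |79.5840|/2 = 39.7920

Area at t=0.135: 39.7920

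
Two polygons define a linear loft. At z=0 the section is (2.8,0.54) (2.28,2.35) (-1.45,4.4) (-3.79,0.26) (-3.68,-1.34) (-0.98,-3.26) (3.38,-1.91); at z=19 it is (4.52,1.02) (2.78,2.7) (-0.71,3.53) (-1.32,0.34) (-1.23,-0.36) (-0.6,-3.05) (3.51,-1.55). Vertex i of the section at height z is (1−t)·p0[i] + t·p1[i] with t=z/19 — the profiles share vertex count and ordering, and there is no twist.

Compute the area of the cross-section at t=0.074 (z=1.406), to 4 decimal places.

Cross-section at t=0.074: each vertex is (1-t)·p0[i] + t·p1[i].
  v1: (1-0.074)·(2.8,0.54) + 0.074·(4.52,1.02) = (2.9273,0.5755)
  v2: (1-0.074)·(2.28,2.35) + 0.074·(2.78,2.7) = (2.3170,2.3759)
  v3: (1-0.074)·(-1.45,4.4) + 0.074·(-0.71,3.53) = (-1.3952,4.3356)
  v4: (1-0.074)·(-3.79,0.26) + 0.074·(-1.32,0.34) = (-3.6072,0.2659)
  v5: (1-0.074)·(-3.68,-1.34) + 0.074·(-1.23,-0.36) = (-3.4987,-1.2675)
  v6: (1-0.074)·(-0.98,-3.26) + 0.074·(-0.6,-3.05) = (-0.9519,-3.2445)
  v7: (1-0.074)·(3.38,-1.91) + 0.074·(3.51,-1.55) = (3.3896,-1.8834)
Shoelace sum Σ(x_i·y_{i+1} − x_{i+1}·y_i):
  i=1: 2.9273·2.3759 − 2.3170·0.5755 = +5.6214 (running +5.6214)
  i=2: 2.3170·4.3356 − -1.3952·2.3759 = +13.3606 (running +18.9820)
  i=3: -1.3952·0.2659 − -3.6072·4.3356 = +15.2685 (running +34.2505)
  i=4: -3.6072·-1.2675 − -3.4987·0.2659 = +5.5025 (running +39.7530)
  i=5: -3.4987·-3.2445 − -0.9519·-1.2675 = +10.1449 (running +49.8979)
  i=6: -0.9519·-1.8834 − 3.3896·-3.2445 = +12.7902 (running +62.6881)
  i=7: 3.3896·0.5755 − 2.9273·-1.8834 = +7.4639 (running +70.1520)
Area = |Σ|/2 = |70.1520|/2 = 35.0760

Area at t=0.074: 35.0760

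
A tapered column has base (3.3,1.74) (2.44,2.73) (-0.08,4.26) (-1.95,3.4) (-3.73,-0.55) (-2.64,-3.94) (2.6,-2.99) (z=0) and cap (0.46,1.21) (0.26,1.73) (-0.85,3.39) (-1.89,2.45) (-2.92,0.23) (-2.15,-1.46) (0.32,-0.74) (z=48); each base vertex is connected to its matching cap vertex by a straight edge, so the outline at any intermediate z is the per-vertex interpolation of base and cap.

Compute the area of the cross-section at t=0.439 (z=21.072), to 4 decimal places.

Area at t=0.439: 25.4549

Cross-section at t=0.439: each vertex is (1-t)·p0[i] + t·p1[i].
  v1: (1-0.439)·(3.3,1.74) + 0.439·(0.46,1.21) = (2.0532,1.5073)
  v2: (1-0.439)·(2.44,2.73) + 0.439·(0.26,1.73) = (1.4830,2.2910)
  v3: (1-0.439)·(-0.08,4.26) + 0.439·(-0.85,3.39) = (-0.4180,3.8781)
  v4: (1-0.439)·(-1.95,3.4) + 0.439·(-1.89,2.45) = (-1.9237,2.9829)
  v5: (1-0.439)·(-3.73,-0.55) + 0.439·(-2.92,0.23) = (-3.3744,-0.2076)
  v6: (1-0.439)·(-2.64,-3.94) + 0.439·(-2.15,-1.46) = (-2.4249,-2.8513)
  v7: (1-0.439)·(2.6,-2.99) + 0.439·(0.32,-0.74) = (1.5991,-2.0023)
Shoelace sum Σ(x_i·y_{i+1} − x_{i+1}·y_i):
  i=1: 2.0532·2.2910 − 1.4830·1.5073 = +2.4686 (running +2.4686)
  i=2: 1.4830·3.8781 − -0.4180·2.2910 = +6.7088 (running +9.1774)
  i=3: -0.4180·2.9829 − -1.9237·3.8781 = +6.2131 (running +15.3906)
  i=4: -1.9237·-0.2076 − -3.3744·2.9829 = +10.4650 (running +25.8556)
  i=5: -3.3744·-2.8513 − -2.4249·-0.2076 = +9.1180 (running +34.9736)
  i=6: -2.4249·-2.0023 − 1.5991·-2.8513 = +9.4147 (running +44.3883)
  i=7: 1.5991·1.5073 − 2.0532·-2.0023 = +6.5214 (running +50.9097)
Area = |Σ|/2 = |50.9097|/2 = 25.4549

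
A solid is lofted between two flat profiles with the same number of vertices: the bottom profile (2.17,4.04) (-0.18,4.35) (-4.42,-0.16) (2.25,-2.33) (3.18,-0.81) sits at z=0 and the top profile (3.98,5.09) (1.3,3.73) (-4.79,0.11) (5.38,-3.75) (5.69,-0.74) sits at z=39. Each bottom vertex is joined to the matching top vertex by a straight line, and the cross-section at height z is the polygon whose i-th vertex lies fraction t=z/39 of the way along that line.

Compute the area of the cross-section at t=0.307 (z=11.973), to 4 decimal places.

Cross-section at t=0.307: each vertex is (1-t)·p0[i] + t·p1[i].
  v1: (1-0.307)·(2.17,4.04) + 0.307·(3.98,5.09) = (2.7257,4.3624)
  v2: (1-0.307)·(-0.18,4.35) + 0.307·(1.3,3.73) = (0.2744,4.1597)
  v3: (1-0.307)·(-4.42,-0.16) + 0.307·(-4.79,0.11) = (-4.5336,-0.0771)
  v4: (1-0.307)·(2.25,-2.33) + 0.307·(5.38,-3.75) = (3.2109,-2.7659)
  v5: (1-0.307)·(3.18,-0.81) + 0.307·(5.69,-0.74) = (3.9506,-0.7885)
Shoelace sum Σ(x_i·y_{i+1} − x_{i+1}·y_i):
  i=1: 2.7257·4.1597 − 0.2744·4.3624 = +10.1410 (running +10.1410)
  i=2: 0.2744·-0.0771 − -4.5336·4.1597 = +18.8370 (running +28.9780)
  i=3: -4.5336·-2.7659 − 3.2109·-0.0771 = +12.7872 (running +41.7653)
  i=4: 3.2109·-0.7885 − 3.9506·-2.7659 = +8.3952 (running +50.1605)
  i=5: 3.9506·4.3624 − 2.7257·-0.7885 = +19.3830 (running +69.5435)
Area = |Σ|/2 = |69.5435|/2 = 34.7717

Area at t=0.307: 34.7717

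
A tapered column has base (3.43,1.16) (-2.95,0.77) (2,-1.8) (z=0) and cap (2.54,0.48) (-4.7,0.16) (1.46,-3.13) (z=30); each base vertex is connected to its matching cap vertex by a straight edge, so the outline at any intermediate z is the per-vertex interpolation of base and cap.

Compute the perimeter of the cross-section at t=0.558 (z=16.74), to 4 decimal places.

Cross-section at t=0.558: each vertex is (1-t)·p0[i] + t·p1[i].
  v1: (1-0.558)·(3.43,1.16) + 0.558·(2.54,0.48) = (2.9334,0.7806)
  v2: (1-0.558)·(-2.95,0.77) + 0.558·(-4.7,0.16) = (-3.9265,0.4296)
  v3: (1-0.558)·(2,-1.8) + 0.558·(1.46,-3.13) = (1.6987,-2.5421)
Perimeter = Σ |v_{i+1} − v_i|:
  edge 1→2: √(-6.8599² + -0.3509²) = 6.8689 (running 6.8689)
  edge 2→3: √(5.6252² + -2.9718²) = 6.3619 (running 13.2308)
  edge 3→1: √(1.2347² + 3.3227²) = 3.5447 (running 16.7755)
Perimeter = 16.7755

Perimeter at t=0.558: 16.7755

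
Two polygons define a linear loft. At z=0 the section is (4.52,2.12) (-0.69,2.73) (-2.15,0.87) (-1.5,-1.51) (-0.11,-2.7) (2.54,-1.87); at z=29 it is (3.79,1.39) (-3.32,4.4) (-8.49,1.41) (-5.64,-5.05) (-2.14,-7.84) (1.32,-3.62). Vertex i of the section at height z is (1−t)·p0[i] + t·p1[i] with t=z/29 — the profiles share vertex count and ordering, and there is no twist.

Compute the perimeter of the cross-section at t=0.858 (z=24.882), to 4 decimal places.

Cross-section at t=0.858: each vertex is (1-t)·p0[i] + t·p1[i].
  v1: (1-0.858)·(4.52,2.12) + 0.858·(3.79,1.39) = (3.8937,1.4937)
  v2: (1-0.858)·(-0.69,2.73) + 0.858·(-3.32,4.4) = (-2.9465,4.1629)
  v3: (1-0.858)·(-2.15,0.87) + 0.858·(-8.49,1.41) = (-7.5897,1.3333)
  v4: (1-0.858)·(-1.5,-1.51) + 0.858·(-5.64,-5.05) = (-5.0521,-4.5473)
  v5: (1-0.858)·(-0.11,-2.7) + 0.858·(-2.14,-7.84) = (-1.8517,-7.1101)
  v6: (1-0.858)·(2.54,-1.87) + 0.858·(1.32,-3.62) = (1.4932,-3.3715)
Perimeter = Σ |v_{i+1} − v_i|:
  edge 1→2: √(-6.8402² + 2.6692²) = 7.3425 (running 7.3425)
  edge 2→3: √(-4.6432² + -2.8295²) = 5.4374 (running 12.7800)
  edge 3→4: √(2.5376² + -5.8806²) = 6.4048 (running 19.1847)
  edge 4→5: √(3.2004² + -2.5628²) = 4.1000 (running 23.2848)
  edge 5→6: √(3.3450² + 3.7386²) = 5.0166 (running 28.3014)
  edge 6→1: √(2.4004² + 4.8652²) = 5.4251 (running 33.7265)
Perimeter = 33.7265

Perimeter at t=0.858: 33.7265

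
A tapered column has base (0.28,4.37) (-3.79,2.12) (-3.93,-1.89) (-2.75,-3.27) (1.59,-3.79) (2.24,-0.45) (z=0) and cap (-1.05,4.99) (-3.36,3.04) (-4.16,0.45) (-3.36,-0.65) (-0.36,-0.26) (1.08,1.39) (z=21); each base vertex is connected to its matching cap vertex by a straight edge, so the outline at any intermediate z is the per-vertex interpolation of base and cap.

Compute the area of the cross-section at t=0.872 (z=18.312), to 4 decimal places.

Area at t=0.872: 20.1712

Cross-section at t=0.872: each vertex is (1-t)·p0[i] + t·p1[i].
  v1: (1-0.872)·(0.28,4.37) + 0.872·(-1.05,4.99) = (-0.8798,4.9106)
  v2: (1-0.872)·(-3.79,2.12) + 0.872·(-3.36,3.04) = (-3.4150,2.9222)
  v3: (1-0.872)·(-3.93,-1.89) + 0.872·(-4.16,0.45) = (-4.1306,0.1505)
  v4: (1-0.872)·(-2.75,-3.27) + 0.872·(-3.36,-0.65) = (-3.2819,-0.9854)
  v5: (1-0.872)·(1.59,-3.79) + 0.872·(-0.36,-0.26) = (-0.1104,-0.7118)
  v6: (1-0.872)·(2.24,-0.45) + 0.872·(1.08,1.39) = (1.2285,1.1545)
Shoelace sum Σ(x_i·y_{i+1} − x_{i+1}·y_i):
  i=1: -0.8798·2.9222 − -3.4150·4.9106 = +14.1992 (running +14.1992)
  i=2: -3.4150·0.1505 − -4.1306·2.9222 = +11.5566 (running +25.7558)
  i=3: -4.1306·-0.9854 − -3.2819·0.1505 = +4.5640 (running +30.3197)
  i=4: -3.2819·-0.7118 − -0.1104·-0.9854 = +2.2274 (running +32.5471)
  i=5: -0.1104·1.1545 − 1.2285·-0.7118 = +0.7470 (running +33.2942)
  i=6: 1.2285·4.9106 − -0.8798·1.1545 = +7.0483 (running +40.3424)
Area = |Σ|/2 = |40.3424|/2 = 20.1712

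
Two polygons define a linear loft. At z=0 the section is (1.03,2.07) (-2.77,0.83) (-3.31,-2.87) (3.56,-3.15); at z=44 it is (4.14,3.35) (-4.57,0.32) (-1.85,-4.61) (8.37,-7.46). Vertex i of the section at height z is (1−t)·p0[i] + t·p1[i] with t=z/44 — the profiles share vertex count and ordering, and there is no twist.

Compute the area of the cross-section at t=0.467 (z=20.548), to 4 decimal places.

Cross-section at t=0.467: each vertex is (1-t)·p0[i] + t·p1[i].
  v1: (1-0.467)·(1.03,2.07) + 0.467·(4.14,3.35) = (2.4824,2.6678)
  v2: (1-0.467)·(-2.77,0.83) + 0.467·(-4.57,0.32) = (-3.6106,0.5918)
  v3: (1-0.467)·(-3.31,-2.87) + 0.467·(-1.85,-4.61) = (-2.6282,-3.6826)
  v4: (1-0.467)·(3.56,-3.15) + 0.467·(8.37,-7.46) = (5.8063,-5.1628)
Shoelace sum Σ(x_i·y_{i+1} − x_{i+1}·y_i):
  i=1: 2.4824·0.5918 − -3.6106·2.6678 = +11.1014 (running +11.1014)
  i=2: -3.6106·-3.6826 − -2.6282·0.5918 = +14.8518 (running +25.9531)
  i=3: -2.6282·-5.1628 − 5.8063·-3.6826 = +34.9507 (running +60.9039)
  i=4: 5.8063·2.6678 − 2.4824·-5.1628 = +28.3056 (running +89.2095)
Area = |Σ|/2 = |89.2095|/2 = 44.6047

Area at t=0.467: 44.6047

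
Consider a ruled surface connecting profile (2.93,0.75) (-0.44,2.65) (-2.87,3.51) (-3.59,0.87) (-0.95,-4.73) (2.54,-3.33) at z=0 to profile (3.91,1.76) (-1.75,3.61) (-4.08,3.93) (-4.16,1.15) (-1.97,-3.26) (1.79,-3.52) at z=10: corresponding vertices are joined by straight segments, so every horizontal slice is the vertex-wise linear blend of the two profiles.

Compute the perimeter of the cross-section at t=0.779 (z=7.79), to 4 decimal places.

Perimeter at t=0.779: 24.8433

Cross-section at t=0.779: each vertex is (1-t)·p0[i] + t·p1[i].
  v1: (1-0.779)·(2.93,0.75) + 0.779·(3.91,1.76) = (3.6934,1.5368)
  v2: (1-0.779)·(-0.44,2.65) + 0.779·(-1.75,3.61) = (-1.4605,3.3978)
  v3: (1-0.779)·(-2.87,3.51) + 0.779·(-4.08,3.93) = (-3.8126,3.8372)
  v4: (1-0.779)·(-3.59,0.87) + 0.779·(-4.16,1.15) = (-4.0340,1.0881)
  v5: (1-0.779)·(-0.95,-4.73) + 0.779·(-1.97,-3.26) = (-1.7446,-3.5849)
  v6: (1-0.779)·(2.54,-3.33) + 0.779·(1.79,-3.52) = (1.9558,-3.4780)
Perimeter = Σ |v_{i+1} − v_i|:
  edge 1→2: √(-5.1539² + 1.8610²) = 5.4796 (running 5.4796)
  edge 2→3: √(-2.3521² + 0.4393²) = 2.3928 (running 7.8724)
  edge 3→4: √(-0.2214² + -2.7491²) = 2.7580 (running 10.6304)
  edge 4→5: √(2.2895² + -4.6730²) = 5.2037 (running 15.8341)
  edge 5→6: √(3.7003² + 0.1069²) = 3.7019 (running 19.5359)
  edge 6→1: √(1.7377² + 5.0148²) = 5.3073 (running 24.8433)
Perimeter = 24.8433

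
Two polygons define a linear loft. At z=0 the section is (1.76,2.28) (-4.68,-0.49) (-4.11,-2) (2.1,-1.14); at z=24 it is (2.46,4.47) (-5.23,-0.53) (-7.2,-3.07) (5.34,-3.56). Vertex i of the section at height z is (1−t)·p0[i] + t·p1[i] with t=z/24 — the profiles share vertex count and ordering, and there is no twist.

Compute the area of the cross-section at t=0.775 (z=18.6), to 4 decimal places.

Cross-section at t=0.775: each vertex is (1-t)·p0[i] + t·p1[i].
  v1: (1-0.775)·(1.76,2.28) + 0.775·(2.46,4.47) = (2.3025,3.9772)
  v2: (1-0.775)·(-4.68,-0.49) + 0.775·(-5.23,-0.53) = (-5.1063,-0.5210)
  v3: (1-0.775)·(-4.11,-2) + 0.775·(-7.2,-3.07) = (-6.5047,-2.8293)
  v4: (1-0.775)·(2.1,-1.14) + 0.775·(5.34,-3.56) = (4.6110,-3.0155)
Shoelace sum Σ(x_i·y_{i+1} − x_{i+1}·y_i):
  i=1: 2.3025·-0.5210 − -5.1063·3.9772 = +19.1092 (running +19.1092)
  i=2: -5.1063·-2.8293 − -6.5047·-0.5210 = +11.0579 (running +30.1671)
  i=3: -6.5047·-3.0155 − 4.6110·-2.8293 = +32.6607 (running +62.8279)
  i=4: 4.6110·3.9772 − 2.3025·-3.0155 = +25.2823 (running +88.1101)
Area = |Σ|/2 = |88.1101|/2 = 44.0551

Area at t=0.775: 44.0551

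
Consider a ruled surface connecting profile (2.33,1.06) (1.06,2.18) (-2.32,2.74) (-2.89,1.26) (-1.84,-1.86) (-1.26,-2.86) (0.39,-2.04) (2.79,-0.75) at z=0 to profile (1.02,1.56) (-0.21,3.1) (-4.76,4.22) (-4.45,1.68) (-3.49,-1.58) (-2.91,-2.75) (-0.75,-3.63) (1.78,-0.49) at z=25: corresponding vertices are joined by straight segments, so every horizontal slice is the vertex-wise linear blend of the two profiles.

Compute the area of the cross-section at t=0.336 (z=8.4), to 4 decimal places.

Area at t=0.336: 24.3203

Cross-section at t=0.336: each vertex is (1-t)·p0[i] + t·p1[i].
  v1: (1-0.336)·(2.33,1.06) + 0.336·(1.02,1.56) = (1.8898,1.2280)
  v2: (1-0.336)·(1.06,2.18) + 0.336·(-0.21,3.1) = (0.6333,2.4891)
  v3: (1-0.336)·(-2.32,2.74) + 0.336·(-4.76,4.22) = (-3.1398,3.2373)
  v4: (1-0.336)·(-2.89,1.26) + 0.336·(-4.45,1.68) = (-3.4142,1.4011)
  v5: (1-0.336)·(-1.84,-1.86) + 0.336·(-3.49,-1.58) = (-2.3944,-1.7659)
  v6: (1-0.336)·(-1.26,-2.86) + 0.336·(-2.91,-2.75) = (-1.8144,-2.8230)
  v7: (1-0.336)·(0.39,-2.04) + 0.336·(-0.75,-3.63) = (0.0070,-2.5742)
  v8: (1-0.336)·(2.79,-0.75) + 0.336·(1.78,-0.49) = (2.4506,-0.6626)
Shoelace sum Σ(x_i·y_{i+1} − x_{i+1}·y_i):
  i=1: 1.8898·2.4891 − 0.6333·1.2280 = +3.9264 (running +3.9264)
  i=2: 0.6333·3.2373 − -3.1398·2.4891 = +9.8655 (running +13.7919)
  i=3: -3.1398·1.4011 − -3.4142·3.2373 = +6.6533 (running +20.4452)
  i=4: -3.4142·-1.7659 − -2.3944·1.4011 = +9.3840 (running +29.8292)
  i=5: -2.3944·-2.8230 − -1.8144·-1.7659 = +3.5554 (running +33.3846)
  i=6: -1.8144·-2.5742 − 0.0070·-2.8230 = +4.6903 (running +38.0749)
  i=7: 0.0070·-0.6626 − 2.4506·-2.5742 = +6.3039 (running +44.3789)
  i=8: 2.4506·1.2280 − 1.8898·-0.6626 = +4.2617 (running +48.6405)
Area = |Σ|/2 = |48.6405|/2 = 24.3203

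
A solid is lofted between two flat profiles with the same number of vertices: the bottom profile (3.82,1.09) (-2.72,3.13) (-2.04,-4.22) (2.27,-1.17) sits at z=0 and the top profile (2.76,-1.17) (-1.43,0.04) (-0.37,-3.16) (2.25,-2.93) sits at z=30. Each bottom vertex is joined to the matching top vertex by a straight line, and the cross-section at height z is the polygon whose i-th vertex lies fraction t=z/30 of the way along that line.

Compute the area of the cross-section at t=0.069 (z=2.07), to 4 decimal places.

Cross-section at t=0.069: each vertex is (1-t)·p0[i] + t·p1[i].
  v1: (1-0.069)·(3.82,1.09) + 0.069·(2.76,-1.17) = (3.7469,0.9341)
  v2: (1-0.069)·(-2.72,3.13) + 0.069·(-1.43,0.04) = (-2.6310,2.9168)
  v3: (1-0.069)·(-2.04,-4.22) + 0.069·(-0.37,-3.16) = (-1.9248,-4.1469)
  v4: (1-0.069)·(2.27,-1.17) + 0.069·(2.25,-2.93) = (2.2686,-1.2914)
Shoelace sum Σ(x_i·y_{i+1} − x_{i+1}·y_i):
  i=1: 3.7469·2.9168 − -2.6310·0.9341 = +13.3863 (running +13.3863)
  i=2: -2.6310·-4.1469 − -1.9248·2.9168 = +16.5245 (running +29.9108)
  i=3: -1.9248·-1.2914 − 2.2686·-4.1469 = +11.8934 (running +41.8042)
  i=4: 2.2686·0.9341 − 3.7469·-1.2914 = +6.9579 (running +48.7620)
Area = |Σ|/2 = |48.7620|/2 = 24.3810

Area at t=0.069: 24.3810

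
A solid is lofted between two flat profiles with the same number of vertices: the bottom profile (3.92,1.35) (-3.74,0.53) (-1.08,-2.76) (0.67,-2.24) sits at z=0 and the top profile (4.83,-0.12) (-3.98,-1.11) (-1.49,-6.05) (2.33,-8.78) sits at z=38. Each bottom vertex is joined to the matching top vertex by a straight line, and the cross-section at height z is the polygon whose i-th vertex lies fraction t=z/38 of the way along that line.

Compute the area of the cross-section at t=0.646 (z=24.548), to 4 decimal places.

Cross-section at t=0.646: each vertex is (1-t)·p0[i] + t·p1[i].
  v1: (1-0.646)·(3.92,1.35) + 0.646·(4.83,-0.12) = (4.5079,0.4004)
  v2: (1-0.646)·(-3.74,0.53) + 0.646·(-3.98,-1.11) = (-3.8950,-0.5294)
  v3: (1-0.646)·(-1.08,-2.76) + 0.646·(-1.49,-6.05) = (-1.3449,-4.8853)
  v4: (1-0.646)·(0.67,-2.24) + 0.646·(2.33,-8.78) = (1.7424,-6.4648)
Shoelace sum Σ(x_i·y_{i+1} − x_{i+1}·y_i):
  i=1: 4.5079·-0.5294 − -3.8950·0.4004 = -0.8271 (running -0.8271)
  i=2: -3.8950·-4.8853 − -1.3449·-0.5294 = +18.3166 (running +17.4894)
  i=3: -1.3449·-6.4648 − 1.7424·-4.8853 = +17.2063 (running +34.6958)
  i=4: 1.7424·0.4004 − 4.5079·-6.4648 = +29.8402 (running +64.5360)
Area = |Σ|/2 = |64.5360|/2 = 32.2680

Area at t=0.646: 32.2680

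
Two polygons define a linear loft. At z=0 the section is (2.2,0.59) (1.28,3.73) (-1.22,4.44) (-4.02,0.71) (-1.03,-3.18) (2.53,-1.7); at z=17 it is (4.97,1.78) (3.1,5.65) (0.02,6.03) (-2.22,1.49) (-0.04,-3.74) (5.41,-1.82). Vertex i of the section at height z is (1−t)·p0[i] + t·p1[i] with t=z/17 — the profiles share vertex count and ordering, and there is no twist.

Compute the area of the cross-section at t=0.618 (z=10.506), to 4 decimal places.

Cross-section at t=0.618: each vertex is (1-t)·p0[i] + t·p1[i].
  v1: (1-0.618)·(2.2,0.59) + 0.618·(4.97,1.78) = (3.9119,1.3254)
  v2: (1-0.618)·(1.28,3.73) + 0.618·(3.1,5.65) = (2.4048,4.9166)
  v3: (1-0.618)·(-1.22,4.44) + 0.618·(0.02,6.03) = (-0.4537,5.4226)
  v4: (1-0.618)·(-4.02,0.71) + 0.618·(-2.22,1.49) = (-2.9076,1.1920)
  v5: (1-0.618)·(-1.03,-3.18) + 0.618·(-0.04,-3.74) = (-0.4182,-3.5261)
  v6: (1-0.618)·(2.53,-1.7) + 0.618·(5.41,-1.82) = (4.3098,-1.7742)
Shoelace sum Σ(x_i·y_{i+1} − x_{i+1}·y_i):
  i=1: 3.9119·4.9166 − 2.4048·1.3254 = +16.0456 (running +16.0456)
  i=2: 2.4048·5.4226 − -0.4537·4.9166 = +15.2706 (running +31.3162)
  i=3: -0.4537·1.1920 − -2.9076·5.4226 = +15.2260 (running +46.5422)
  i=4: -2.9076·-3.5261 − -0.4182·1.1920 = +10.7509 (running +57.2931)
  i=5: -0.4182·-1.7742 − 4.3098·-3.5261 = +15.9388 (running +73.2319)
  i=6: 4.3098·1.3254 − 3.9119·-1.7742 = +12.6526 (running +85.8845)
Area = |Σ|/2 = |85.8845|/2 = 42.9423

Area at t=0.618: 42.9423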